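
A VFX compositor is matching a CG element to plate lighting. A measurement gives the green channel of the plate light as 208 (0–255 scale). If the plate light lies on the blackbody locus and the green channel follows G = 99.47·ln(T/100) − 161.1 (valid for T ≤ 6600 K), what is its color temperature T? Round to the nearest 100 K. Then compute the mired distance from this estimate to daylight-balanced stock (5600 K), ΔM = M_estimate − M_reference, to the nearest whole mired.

+65 mireds

ln t = (208 + 161.1) / 99.47 = 3.7107.
t = e^3.7107 = 40.881.
T = 100·t = 4088 K → 4100 K to the nearest 100 K.
M_estimate = 10⁶/4100 = 243.90; M_reference = 10⁶/5600 = 178.57.
ΔM = 243.90 − 178.57 = 65.33 → +65 mireds.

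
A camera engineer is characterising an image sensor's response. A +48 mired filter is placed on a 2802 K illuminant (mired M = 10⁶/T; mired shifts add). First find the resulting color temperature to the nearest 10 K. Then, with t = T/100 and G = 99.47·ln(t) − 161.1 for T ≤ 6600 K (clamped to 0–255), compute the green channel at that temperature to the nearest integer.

158

M_in = 10⁶/2802 = 356.89; M_out = 356.89 + (+48) = 404.89.
T_out = 10⁶/404.89 = 2469.8 K → 2470 K; t = 24.7.
G = 99.47·ln 24.7 − 161.1 = 99.47·3.2068 − 161.1 = 157.881.
Rounded: 158.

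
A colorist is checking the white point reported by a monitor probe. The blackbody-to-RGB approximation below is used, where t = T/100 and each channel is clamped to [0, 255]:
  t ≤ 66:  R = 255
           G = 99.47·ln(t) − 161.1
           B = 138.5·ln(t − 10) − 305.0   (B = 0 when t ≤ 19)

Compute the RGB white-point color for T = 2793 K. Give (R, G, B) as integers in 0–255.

t = 2793/100 = 27.93; the t ≤ 66 branch applies.
R = 255 by definition for t ≤ 66.
G = 99.47·ln 27.93 − 161.1 = 99.47·3.3297 − 161.1 = 170.105.
B = 138.5·ln(27.93 − 10) − 305.0 = 138.5·ln 17.93 − 305.0 = 138.5·2.8865 − 305.0 = 94.777.
Rounded: (255, 170, 95).

(255, 170, 95)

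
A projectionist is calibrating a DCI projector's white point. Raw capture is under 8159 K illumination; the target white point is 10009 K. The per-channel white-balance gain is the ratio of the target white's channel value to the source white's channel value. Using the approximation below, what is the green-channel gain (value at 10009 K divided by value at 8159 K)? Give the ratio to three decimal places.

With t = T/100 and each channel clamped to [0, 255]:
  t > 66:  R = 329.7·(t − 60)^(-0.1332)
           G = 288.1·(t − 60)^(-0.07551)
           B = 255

0.954

At 8159 K (t = 81.59):
  G = 288.1·(81.59 − 60)^(-0.07551) = 288.1·21.59^(-0.07551) = 288.1·0.79296 = 228.451.
At 10009 K (t = 100.09):
  G = 288.1·(100.09 − 60)^(-0.07551) = 288.1·40.09^(-0.07551) = 288.1·0.75675 = 218.021.
Gain = 218.021 / 228.451 = 0.9543 → 0.954.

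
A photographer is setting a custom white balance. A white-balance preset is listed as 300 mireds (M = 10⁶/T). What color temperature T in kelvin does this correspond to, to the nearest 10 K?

T = 10⁶ / 300 = 3333.33 K → 3330 K.

3330 K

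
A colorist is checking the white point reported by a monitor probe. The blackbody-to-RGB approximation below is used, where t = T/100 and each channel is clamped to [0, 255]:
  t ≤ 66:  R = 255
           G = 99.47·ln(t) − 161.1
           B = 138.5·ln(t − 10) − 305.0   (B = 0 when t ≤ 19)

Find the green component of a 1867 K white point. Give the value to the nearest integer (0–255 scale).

130

t = 1867/100 = 18.67; the t ≤ 66 branch applies.
G = 99.47·ln 18.67 − 161.1 = 99.47·2.9269 − 161.1 = 130.041.
Rounded: 130.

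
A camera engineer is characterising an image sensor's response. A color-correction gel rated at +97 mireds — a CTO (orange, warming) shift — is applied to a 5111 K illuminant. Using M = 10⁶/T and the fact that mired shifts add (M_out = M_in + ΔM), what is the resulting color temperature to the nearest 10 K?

M_in = 10⁶/5111 = 195.66 mireds.
M_out = 195.66 + (+97) = 292.66 mireds.
T_out = 10⁶/292.66 = 3417.0 K → 3420 K.

3420 K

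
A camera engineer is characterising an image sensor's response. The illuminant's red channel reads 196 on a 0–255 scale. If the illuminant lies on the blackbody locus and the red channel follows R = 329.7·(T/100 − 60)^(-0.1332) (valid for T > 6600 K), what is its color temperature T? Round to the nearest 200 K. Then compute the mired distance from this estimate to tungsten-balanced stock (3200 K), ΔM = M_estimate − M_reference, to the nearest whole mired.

-222 mireds

(t − 60)^(-0.1332) = 196/329.7 = 0.59448.
t − 60 = 0.59448^(1/-0.1332) = 0.59448^(-7.508) = 49.621, so t = 109.621.
T = 100·t = 10962 K → 11000 K to the nearest 200 K.
M_estimate = 10⁶/11000 = 90.91; M_reference = 10⁶/3200 = 312.50.
ΔM = 90.91 − 312.50 = -221.59 → -222 mireds.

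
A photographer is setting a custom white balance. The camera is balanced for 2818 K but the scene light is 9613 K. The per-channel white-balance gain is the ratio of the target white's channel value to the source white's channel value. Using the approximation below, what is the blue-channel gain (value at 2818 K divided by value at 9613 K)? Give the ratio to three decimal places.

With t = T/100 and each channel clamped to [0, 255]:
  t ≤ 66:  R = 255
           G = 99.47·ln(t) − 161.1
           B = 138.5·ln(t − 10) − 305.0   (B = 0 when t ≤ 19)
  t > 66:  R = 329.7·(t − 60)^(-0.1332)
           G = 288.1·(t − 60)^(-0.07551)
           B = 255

0.379

At 9613 K (t = 96.13):
  B = 255 by definition for t > 66.
At 2818 K (t = 28.18):
  B = 138.5·ln(28.18 − 10) − 305.0 = 138.5·ln 18.18 − 305.0 = 138.5·2.9003 − 305.0 = 96.695.
Gain = 96.695 / 255.000 = 0.3792 → 0.379.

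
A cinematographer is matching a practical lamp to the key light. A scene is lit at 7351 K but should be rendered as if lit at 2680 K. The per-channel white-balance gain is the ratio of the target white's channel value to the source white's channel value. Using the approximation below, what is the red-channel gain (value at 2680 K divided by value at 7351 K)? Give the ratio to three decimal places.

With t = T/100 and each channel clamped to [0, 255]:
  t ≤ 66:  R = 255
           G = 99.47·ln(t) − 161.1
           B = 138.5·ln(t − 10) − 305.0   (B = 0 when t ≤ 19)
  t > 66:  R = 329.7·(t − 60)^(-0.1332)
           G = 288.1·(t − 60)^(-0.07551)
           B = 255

At 7351 K (t = 73.51):
  R = 329.7·(73.51 − 60)^(-0.1332) = 329.7·13.51^(-0.1332) = 329.7·0.70696 = 233.086.
At 2680 K (t = 26.8):
  R = 255 by definition for t ≤ 66.
Gain = 255.000 / 233.086 = 1.0940 → 1.094.

1.094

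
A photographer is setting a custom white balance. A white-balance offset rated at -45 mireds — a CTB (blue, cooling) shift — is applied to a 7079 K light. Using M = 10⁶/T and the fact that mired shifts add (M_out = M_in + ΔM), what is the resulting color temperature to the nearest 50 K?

10400 K

M_in = 10⁶/7079 = 141.26 mireds.
M_out = 141.26 + (-45) = 96.26 mireds.
T_out = 10⁶/96.26 = 10388.2 K → 10400 K.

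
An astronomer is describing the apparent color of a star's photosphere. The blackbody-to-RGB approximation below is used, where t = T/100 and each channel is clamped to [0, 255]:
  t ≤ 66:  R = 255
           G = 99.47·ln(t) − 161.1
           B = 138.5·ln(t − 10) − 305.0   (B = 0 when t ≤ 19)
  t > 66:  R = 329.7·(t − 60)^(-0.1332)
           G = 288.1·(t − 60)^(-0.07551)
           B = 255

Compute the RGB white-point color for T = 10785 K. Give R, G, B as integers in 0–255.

t = 10785/100 = 107.85; the t > 66 branch applies.
R = 329.7·(107.85 − 60)^(-0.1332) = 329.7·47.85^(-0.1332) = 329.7·0.59736 = 196.951.
G = 288.1·(107.85 − 60)^(-0.07551) = 288.1·47.85^(-0.07551) = 288.1·0.74671 = 215.127.
B = 255 by definition for t > 66.
Rounded: (197, 215, 255).

R=197, G=215, B=255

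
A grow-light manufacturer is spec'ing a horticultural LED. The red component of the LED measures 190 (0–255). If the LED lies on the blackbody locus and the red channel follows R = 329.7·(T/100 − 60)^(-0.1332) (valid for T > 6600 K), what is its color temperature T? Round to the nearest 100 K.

12300 K

(t − 60)^(-0.1332) = 190/329.7 = 0.57628.
t − 60 = 0.57628^(1/-0.1332) = 0.57628^(-7.508) = 62.667, so t = 122.667.
T = 100·t = 12267 K → 12300 K to the nearest 100 K.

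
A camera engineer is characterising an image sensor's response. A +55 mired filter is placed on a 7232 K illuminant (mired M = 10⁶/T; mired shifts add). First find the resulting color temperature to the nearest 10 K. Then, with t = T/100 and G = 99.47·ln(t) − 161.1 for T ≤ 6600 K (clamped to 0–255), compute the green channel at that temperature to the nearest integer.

M_in = 10⁶/7232 = 138.27; M_out = 138.27 + (+55) = 193.27.
T_out = 10⁶/193.27 = 5174.0 K → 5170 K; t = 51.7.
G = 99.47·ln 51.7 − 161.1 = 99.47·3.9455 − 161.1 = 231.355.
Rounded: 231.

231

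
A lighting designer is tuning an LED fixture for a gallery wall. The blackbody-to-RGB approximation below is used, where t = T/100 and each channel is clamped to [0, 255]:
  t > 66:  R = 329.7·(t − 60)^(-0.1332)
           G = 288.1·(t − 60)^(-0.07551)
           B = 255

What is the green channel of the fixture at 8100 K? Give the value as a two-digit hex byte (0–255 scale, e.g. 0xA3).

0xE5

t = 8100/100 = 81; the t > 66 branch applies.
G = 288.1·(81 − 60)^(-0.07551) = 288.1·21^(-0.07551) = 288.1·0.79462 = 228.930.
Rounded: 229; in hex, 0xE5.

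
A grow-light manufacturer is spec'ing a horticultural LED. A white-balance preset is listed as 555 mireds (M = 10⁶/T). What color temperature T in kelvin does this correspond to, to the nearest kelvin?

T = 10⁶ / 555 = 1801.80 K → 1802 K.

1802 K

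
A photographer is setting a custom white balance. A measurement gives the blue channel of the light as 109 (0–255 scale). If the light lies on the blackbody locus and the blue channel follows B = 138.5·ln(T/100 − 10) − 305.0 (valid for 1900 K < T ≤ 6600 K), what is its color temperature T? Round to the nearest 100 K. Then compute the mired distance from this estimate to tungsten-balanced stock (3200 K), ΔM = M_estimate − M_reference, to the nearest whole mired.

ln(t − 10) = (109 + 305.0) / 138.5 = 2.9892.
t − 10 = e^2.9892 = 19.869, so t = 29.869.
T = 100·t = 2987 K → 3000 K to the nearest 100 K.
M_estimate = 10⁶/3000 = 333.33; M_reference = 10⁶/3200 = 312.50.
ΔM = 333.33 − 312.50 = 20.83 → +21 mireds.

+21 mireds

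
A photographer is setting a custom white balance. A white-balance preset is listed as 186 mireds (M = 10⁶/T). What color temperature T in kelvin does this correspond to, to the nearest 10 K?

5380 K

T = 10⁶ / 186 = 5376.34 K → 5380 K.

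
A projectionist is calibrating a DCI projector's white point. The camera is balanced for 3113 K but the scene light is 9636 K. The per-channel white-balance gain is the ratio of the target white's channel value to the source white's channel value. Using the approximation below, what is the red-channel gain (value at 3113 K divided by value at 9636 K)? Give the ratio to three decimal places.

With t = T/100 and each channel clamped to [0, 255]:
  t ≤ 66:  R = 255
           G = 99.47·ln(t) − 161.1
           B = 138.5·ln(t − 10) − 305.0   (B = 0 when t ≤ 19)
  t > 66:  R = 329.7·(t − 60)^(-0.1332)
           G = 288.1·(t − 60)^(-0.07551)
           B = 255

1.248

At 9636 K (t = 96.36):
  R = 329.7·(96.36 − 60)^(-0.1332) = 329.7·36.36^(-0.1332) = 329.7·0.61962 = 204.288.
At 3113 K (t = 31.13):
  R = 255 by definition for t ≤ 66.
Gain = 255.000 / 204.288 = 1.2482 → 1.248.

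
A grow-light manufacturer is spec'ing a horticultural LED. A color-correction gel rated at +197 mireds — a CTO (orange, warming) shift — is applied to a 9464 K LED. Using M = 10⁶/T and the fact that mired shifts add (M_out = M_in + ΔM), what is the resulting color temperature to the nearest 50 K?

3300 K

M_in = 10⁶/9464 = 105.66 mireds.
M_out = 105.66 + (+197) = 302.66 mireds.
T_out = 10⁶/302.66 = 3304.0 K → 3300 K.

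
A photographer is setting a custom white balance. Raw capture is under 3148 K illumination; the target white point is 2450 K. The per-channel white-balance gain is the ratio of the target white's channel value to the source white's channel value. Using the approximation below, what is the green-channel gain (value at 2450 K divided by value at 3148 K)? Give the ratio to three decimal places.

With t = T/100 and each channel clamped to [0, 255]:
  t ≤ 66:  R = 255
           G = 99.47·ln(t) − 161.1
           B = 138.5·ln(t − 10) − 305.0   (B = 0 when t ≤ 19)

0.863

At 3148 K (t = 31.48):
  G = 99.47·ln 31.48 − 161.1 = 99.47·3.4494 − 161.1 = 182.007.
At 2450 K (t = 24.5):
  G = 99.47·ln 24.5 − 161.1 = 99.47·3.1987 − 161.1 = 157.072.
Gain = 157.072 / 182.007 = 0.8630 → 0.863.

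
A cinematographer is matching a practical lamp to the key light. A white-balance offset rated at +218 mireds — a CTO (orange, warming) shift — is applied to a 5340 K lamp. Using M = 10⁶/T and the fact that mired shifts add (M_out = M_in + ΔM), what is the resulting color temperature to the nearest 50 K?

2450 K

M_in = 10⁶/5340 = 187.27 mireds.
M_out = 187.27 + (+218) = 405.27 mireds.
T_out = 10⁶/405.27 = 2467.5 K → 2450 K.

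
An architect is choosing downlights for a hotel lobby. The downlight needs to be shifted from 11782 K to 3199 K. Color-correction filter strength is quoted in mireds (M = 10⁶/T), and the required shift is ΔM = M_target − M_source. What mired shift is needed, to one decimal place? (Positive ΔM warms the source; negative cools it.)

+227.7 mireds

M_source = 10⁶/11782 = 84.875; M_target = 10⁶/3199 = 312.598.
ΔM = 312.598 − 84.875 = 227.722 → +227.7 mireds, a warming shift.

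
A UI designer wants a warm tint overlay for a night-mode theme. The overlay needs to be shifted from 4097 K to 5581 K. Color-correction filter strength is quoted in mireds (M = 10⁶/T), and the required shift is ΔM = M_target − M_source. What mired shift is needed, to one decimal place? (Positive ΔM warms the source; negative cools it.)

-64.9 mireds

M_source = 10⁶/4097 = 244.081; M_target = 10⁶/5581 = 179.179.
ΔM = 179.179 − 244.081 = -64.902 → -64.9 mireds, a cooling shift.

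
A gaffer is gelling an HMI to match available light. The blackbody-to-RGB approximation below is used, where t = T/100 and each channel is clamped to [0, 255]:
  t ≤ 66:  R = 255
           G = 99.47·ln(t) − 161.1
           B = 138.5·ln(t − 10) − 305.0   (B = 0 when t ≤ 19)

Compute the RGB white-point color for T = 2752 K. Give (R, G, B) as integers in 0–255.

(255, 169, 92)

t = 2752/100 = 27.52; the t ≤ 66 branch applies.
R = 255 by definition for t ≤ 66.
G = 99.47·ln 27.52 − 161.1 = 99.47·3.3149 − 161.1 = 168.634.
B = 138.5·ln(27.52 − 10) − 305.0 = 138.5·ln 17.52 − 305.0 = 138.5·2.8633 − 305.0 = 91.573.
Rounded: (255, 169, 92).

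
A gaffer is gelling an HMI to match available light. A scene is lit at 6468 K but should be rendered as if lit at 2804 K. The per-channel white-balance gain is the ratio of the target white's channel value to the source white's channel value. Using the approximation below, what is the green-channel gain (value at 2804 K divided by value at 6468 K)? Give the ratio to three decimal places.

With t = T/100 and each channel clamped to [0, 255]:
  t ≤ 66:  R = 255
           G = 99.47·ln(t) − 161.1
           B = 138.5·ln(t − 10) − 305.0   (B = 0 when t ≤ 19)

0.672

At 6468 K (t = 64.68):
  G = 99.47·ln 64.68 − 161.1 = 99.47·4.1695 − 161.1 = 253.635.
At 2804 K (t = 28.04):
  G = 99.47·ln 28.04 − 161.1 = 99.47·3.3336 − 161.1 = 170.496.
Gain = 170.496 / 253.635 = 0.6722 → 0.672.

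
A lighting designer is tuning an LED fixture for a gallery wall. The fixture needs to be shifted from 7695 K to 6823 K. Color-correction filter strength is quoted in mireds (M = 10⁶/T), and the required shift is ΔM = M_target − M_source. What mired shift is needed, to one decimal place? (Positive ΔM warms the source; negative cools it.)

M_source = 10⁶/7695 = 129.955; M_target = 10⁶/6823 = 146.563.
ΔM = 146.563 − 129.955 = 16.609 → +16.6 mireds, a warming shift.

+16.6 mireds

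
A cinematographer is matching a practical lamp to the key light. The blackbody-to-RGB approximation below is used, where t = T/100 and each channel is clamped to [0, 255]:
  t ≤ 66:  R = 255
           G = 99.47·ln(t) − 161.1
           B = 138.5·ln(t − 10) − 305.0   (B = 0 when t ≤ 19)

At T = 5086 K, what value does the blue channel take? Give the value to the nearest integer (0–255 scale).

209

t = 5086/100 = 50.86; the t ≤ 66 branch applies.
B = 138.5·ln(50.86 − 10) − 305.0 = 138.5·ln 40.86 − 305.0 = 138.5·3.7102 − 305.0 = 208.856.
Rounded: 209.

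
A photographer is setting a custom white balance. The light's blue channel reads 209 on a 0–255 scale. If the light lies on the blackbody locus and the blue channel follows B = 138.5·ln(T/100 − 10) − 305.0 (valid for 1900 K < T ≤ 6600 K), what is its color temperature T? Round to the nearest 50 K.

ln(t − 10) = (209 + 305.0) / 138.5 = 3.7112.
t − 10 = e^3.7112 = 40.903, so t = 50.903.
T = 100·t = 5090 K → 5100 K to the nearest 50 K.

5100 K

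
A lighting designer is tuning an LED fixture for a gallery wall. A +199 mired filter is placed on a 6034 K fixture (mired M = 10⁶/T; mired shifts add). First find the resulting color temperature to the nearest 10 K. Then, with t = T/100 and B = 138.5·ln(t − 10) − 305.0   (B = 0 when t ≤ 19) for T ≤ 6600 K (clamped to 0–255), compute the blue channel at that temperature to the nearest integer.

91

M_in = 10⁶/6034 = 165.73; M_out = 165.73 + (+199) = 364.73.
T_out = 10⁶/364.73 = 2741.8 K → 2740 K; t = 27.4.
B = 138.5·ln(27.4 − 10) − 305.0 = 138.5·ln 17.4 − 305.0 = 138.5·2.8565 − 305.0 = 90.621.
Rounded: 91.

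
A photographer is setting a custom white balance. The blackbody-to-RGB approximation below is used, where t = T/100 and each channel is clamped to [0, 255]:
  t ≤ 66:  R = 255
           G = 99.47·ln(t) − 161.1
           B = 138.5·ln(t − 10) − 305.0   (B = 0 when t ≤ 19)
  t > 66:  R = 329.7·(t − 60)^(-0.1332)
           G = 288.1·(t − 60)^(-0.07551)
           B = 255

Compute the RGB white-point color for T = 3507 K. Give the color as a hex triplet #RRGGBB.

t = 3507/100 = 35.07; the t ≤ 66 branch applies.
R = 255 by definition for t ≤ 66.
G = 99.47·ln 35.07 − 161.1 = 99.47·3.5573 − 161.1 = 192.749.
B = 138.5·ln(35.07 − 10) − 305.0 = 138.5·ln 25.07 − 305.0 = 138.5·3.2217 − 305.0 = 141.202.
Rounded: (255, 193, 141).
In hex: #FFC18D.

#FFC18D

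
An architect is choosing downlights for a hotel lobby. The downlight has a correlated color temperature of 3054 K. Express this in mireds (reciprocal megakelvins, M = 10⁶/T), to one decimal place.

327.4 mireds

M = 10⁶ / 3054 = 327.439 → 327.4 mireds.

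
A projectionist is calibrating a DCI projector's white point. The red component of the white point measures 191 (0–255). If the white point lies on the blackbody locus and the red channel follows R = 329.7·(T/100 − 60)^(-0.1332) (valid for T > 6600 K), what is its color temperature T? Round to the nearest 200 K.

12000 K

(t − 60)^(-0.1332) = 191/329.7 = 0.57931.
t − 60 = 0.57931^(1/-0.1332) = 0.57931^(-7.508) = 60.245, so t = 120.245.
T = 100·t = 12025 K → 12000 K to the nearest 200 K.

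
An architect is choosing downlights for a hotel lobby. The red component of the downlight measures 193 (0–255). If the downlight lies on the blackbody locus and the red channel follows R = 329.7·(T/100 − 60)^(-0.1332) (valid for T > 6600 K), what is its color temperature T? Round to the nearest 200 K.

(t − 60)^(-0.1332) = 193/329.7 = 0.58538.
t − 60 = 0.58538^(1/-0.1332) = 0.58538^(-7.508) = 55.713, so t = 115.713.
T = 100·t = 11571 K → 11600 K to the nearest 200 K.

11600 K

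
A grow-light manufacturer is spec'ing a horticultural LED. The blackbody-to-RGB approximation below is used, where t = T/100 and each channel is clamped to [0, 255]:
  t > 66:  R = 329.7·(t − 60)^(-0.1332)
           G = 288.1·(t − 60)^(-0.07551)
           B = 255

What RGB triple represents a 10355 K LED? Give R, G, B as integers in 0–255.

R=199, G=217, B=255

t = 10355/100 = 103.55; the t > 66 branch applies.
R = 329.7·(103.55 − 60)^(-0.1332) = 329.7·43.55^(-0.1332) = 329.7·0.60490 = 199.437.
G = 288.1·(103.55 − 60)^(-0.07551) = 288.1·43.55^(-0.07551) = 288.1·0.75204 = 216.662.
B = 255 by definition for t > 66.
Rounded: (199, 217, 255).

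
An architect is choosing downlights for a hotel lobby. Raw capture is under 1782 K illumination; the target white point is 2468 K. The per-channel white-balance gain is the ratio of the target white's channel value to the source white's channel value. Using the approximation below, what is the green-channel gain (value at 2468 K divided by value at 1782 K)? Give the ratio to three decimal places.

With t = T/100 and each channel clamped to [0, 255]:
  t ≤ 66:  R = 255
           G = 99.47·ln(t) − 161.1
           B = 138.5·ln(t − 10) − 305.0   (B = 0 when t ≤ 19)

At 1782 K (t = 17.82):
  G = 99.47·ln 17.82 − 161.1 = 99.47·2.8803 − 161.1 = 125.406.
At 2468 K (t = 24.68):
  G = 99.47·ln 24.68 − 161.1 = 99.47·3.2060 − 161.1 = 157.800.
Gain = 157.800 / 125.406 = 1.2583 → 1.258.

1.258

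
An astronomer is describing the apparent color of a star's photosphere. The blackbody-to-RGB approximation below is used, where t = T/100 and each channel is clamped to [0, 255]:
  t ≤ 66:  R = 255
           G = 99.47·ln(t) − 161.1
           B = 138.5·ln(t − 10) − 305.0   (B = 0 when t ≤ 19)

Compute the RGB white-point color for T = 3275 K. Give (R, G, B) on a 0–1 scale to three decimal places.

(1.000, 0.729, 0.501)

t = 3275/100 = 32.75; the t ≤ 66 branch applies.
R = 255 by definition for t ≤ 66.
G = 99.47·ln 32.75 − 161.1 = 99.47·3.4889 − 161.1 = 185.941.
B = 138.5·ln(32.75 − 10) − 305.0 = 138.5·ln 22.75 − 305.0 = 138.5·3.1246 − 305.0 = 127.752.
Dividing each by 255: (1.0000, 0.7292, 0.5010) → (1.000, 0.729, 0.501).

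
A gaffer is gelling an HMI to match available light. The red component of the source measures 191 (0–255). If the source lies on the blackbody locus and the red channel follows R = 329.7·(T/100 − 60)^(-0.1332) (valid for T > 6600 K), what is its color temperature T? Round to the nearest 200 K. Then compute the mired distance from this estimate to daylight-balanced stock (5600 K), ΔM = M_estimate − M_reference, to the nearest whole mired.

-95 mireds

(t − 60)^(-0.1332) = 191/329.7 = 0.57931.
t − 60 = 0.57931^(1/-0.1332) = 0.57931^(-7.508) = 60.245, so t = 120.245.
T = 100·t = 12025 K → 12000 K to the nearest 200 K.
M_estimate = 10⁶/12000 = 83.33; M_reference = 10⁶/5600 = 178.57.
ΔM = 83.33 − 178.57 = -95.24 → -95 mireds.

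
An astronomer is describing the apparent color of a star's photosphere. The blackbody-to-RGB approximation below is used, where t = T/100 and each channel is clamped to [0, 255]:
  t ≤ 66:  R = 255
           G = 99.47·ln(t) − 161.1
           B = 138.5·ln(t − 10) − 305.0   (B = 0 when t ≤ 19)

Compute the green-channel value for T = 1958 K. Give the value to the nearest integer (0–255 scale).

t = 1958/100 = 19.58; the t ≤ 66 branch applies.
G = 99.47·ln 19.58 − 161.1 = 99.47·2.9745 − 161.1 = 134.774.
Rounded: 135.

135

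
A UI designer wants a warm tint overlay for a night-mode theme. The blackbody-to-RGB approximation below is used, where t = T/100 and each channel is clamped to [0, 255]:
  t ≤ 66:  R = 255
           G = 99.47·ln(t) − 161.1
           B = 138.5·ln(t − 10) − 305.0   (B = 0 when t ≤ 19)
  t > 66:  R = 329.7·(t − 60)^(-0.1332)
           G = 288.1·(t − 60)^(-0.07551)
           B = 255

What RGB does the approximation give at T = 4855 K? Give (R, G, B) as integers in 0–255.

(255, 225, 201)

t = 4855/100 = 48.55; the t ≤ 66 branch applies.
R = 255 by definition for t ≤ 66.
G = 99.47·ln 48.55 − 161.1 = 99.47·3.8826 − 161.1 = 225.102.
B = 138.5·ln(48.55 − 10) − 305.0 = 138.5·ln 38.55 − 305.0 = 138.5·3.6520 − 305.0 = 200.796.
Rounded: (255, 225, 201).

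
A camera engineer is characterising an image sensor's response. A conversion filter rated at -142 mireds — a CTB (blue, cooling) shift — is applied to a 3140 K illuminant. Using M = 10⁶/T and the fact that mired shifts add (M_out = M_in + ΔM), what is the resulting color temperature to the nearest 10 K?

5670 K

M_in = 10⁶/3140 = 318.47 mireds.
M_out = 318.47 + (-142) = 176.47 mireds.
T_out = 10⁶/176.47 = 5666.6 K → 5670 K.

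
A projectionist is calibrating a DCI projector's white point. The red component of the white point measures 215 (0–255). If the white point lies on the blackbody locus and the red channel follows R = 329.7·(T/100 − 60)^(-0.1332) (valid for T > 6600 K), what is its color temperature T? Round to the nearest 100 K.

(t − 60)^(-0.1332) = 215/329.7 = 0.65211.
t − 60 = 0.65211^(1/-0.1332) = 0.65211^(-7.508) = 24.774, so t = 84.774.
T = 100·t = 8477 K → 8500 K to the nearest 100 K.

8500 K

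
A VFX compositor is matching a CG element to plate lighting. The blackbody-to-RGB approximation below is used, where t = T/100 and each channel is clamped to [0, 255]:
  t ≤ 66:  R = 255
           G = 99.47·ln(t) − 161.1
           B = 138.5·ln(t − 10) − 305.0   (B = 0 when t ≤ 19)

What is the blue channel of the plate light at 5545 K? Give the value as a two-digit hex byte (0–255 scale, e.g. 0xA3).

t = 5545/100 = 55.45; the t ≤ 66 branch applies.
B = 138.5·ln(55.45 − 10) − 305.0 = 138.5·ln 45.45 − 305.0 = 138.5·3.8166 − 305.0 = 223.601.
Rounded: 224; in hex, 0xE0.

0xE0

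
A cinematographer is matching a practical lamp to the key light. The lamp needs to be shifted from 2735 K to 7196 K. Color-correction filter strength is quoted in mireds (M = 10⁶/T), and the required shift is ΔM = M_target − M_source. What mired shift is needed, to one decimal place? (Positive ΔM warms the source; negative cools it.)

M_source = 10⁶/2735 = 365.631; M_target = 10⁶/7196 = 138.966.
ΔM = 138.966 − 365.631 = -226.665 → -226.7 mireds, a cooling shift.

-226.7 mireds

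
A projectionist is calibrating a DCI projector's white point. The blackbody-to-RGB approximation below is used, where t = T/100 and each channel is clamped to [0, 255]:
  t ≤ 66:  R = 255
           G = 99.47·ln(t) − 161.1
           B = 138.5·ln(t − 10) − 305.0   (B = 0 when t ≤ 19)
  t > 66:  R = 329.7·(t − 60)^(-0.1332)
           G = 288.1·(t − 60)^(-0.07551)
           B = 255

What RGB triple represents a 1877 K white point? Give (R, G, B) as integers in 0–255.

t = 1877/100 = 18.77; the t ≤ 66 branch applies.
R = 255 by definition for t ≤ 66.
G = 99.47·ln 18.77 − 161.1 = 99.47·2.9323 − 161.1 = 130.572.
t = 18.77 ≤ 19, so B = 0.
Rounded: (255, 131, 0).

(255, 131, 0)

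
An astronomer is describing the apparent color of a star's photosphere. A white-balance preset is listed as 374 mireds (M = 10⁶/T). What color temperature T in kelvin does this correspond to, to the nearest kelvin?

T = 10⁶ / 374 = 2673.80 K → 2674 K.

2674 K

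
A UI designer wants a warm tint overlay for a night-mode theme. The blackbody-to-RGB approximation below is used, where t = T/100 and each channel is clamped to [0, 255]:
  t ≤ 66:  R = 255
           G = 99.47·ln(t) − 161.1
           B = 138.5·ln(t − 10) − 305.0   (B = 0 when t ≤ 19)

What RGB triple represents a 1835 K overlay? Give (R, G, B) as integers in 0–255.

(255, 128, 0)

t = 1835/100 = 18.35; the t ≤ 66 branch applies.
R = 255 by definition for t ≤ 66.
G = 99.47·ln 18.35 − 161.1 = 99.47·2.9096 − 161.1 = 128.321.
t = 18.35 ≤ 19, so B = 0.
Rounded: (255, 128, 0).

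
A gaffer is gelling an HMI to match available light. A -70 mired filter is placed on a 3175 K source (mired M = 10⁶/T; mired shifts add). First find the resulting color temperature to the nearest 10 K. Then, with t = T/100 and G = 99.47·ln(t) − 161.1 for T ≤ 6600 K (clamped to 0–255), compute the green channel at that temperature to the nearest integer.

208

M_in = 10⁶/3175 = 314.96; M_out = 314.96 + (-70) = 244.96.
T_out = 10⁶/244.96 = 4082.3 K → 4080 K; t = 40.8.
G = 99.47·ln 40.8 − 161.1 = 99.47·3.7087 − 161.1 = 207.803.
Rounded: 208.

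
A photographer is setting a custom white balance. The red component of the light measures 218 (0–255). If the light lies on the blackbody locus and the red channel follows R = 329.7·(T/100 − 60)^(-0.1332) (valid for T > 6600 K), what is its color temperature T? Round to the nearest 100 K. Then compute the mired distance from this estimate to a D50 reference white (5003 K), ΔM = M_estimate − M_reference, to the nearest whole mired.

(t − 60)^(-0.1332) = 218/329.7 = 0.66121.
t − 60 = 0.66121^(1/-0.1332) = 0.66121^(-7.508) = 22.326, so t = 82.326.
T = 100·t = 8233 K → 8200 K to the nearest 100 K.
M_estimate = 10⁶/8200 = 121.95; M_reference = 10⁶/5003 = 199.88.
ΔM = 121.95 − 199.88 = -77.93 → -78 mireds.

-78 mireds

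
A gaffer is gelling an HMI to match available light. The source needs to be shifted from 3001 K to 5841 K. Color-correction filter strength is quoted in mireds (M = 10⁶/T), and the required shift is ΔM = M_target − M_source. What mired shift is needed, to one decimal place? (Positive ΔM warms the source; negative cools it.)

-162.0 mireds

M_source = 10⁶/3001 = 333.222; M_target = 10⁶/5841 = 171.204.
ΔM = 171.204 − 333.222 = -162.019 → -162.0 mireds, a cooling shift.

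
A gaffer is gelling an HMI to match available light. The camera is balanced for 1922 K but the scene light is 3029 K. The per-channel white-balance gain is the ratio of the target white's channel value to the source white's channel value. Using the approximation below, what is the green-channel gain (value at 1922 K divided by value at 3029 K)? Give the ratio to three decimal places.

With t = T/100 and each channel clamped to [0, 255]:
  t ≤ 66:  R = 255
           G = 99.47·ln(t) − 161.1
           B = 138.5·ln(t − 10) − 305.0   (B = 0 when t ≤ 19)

0.746

At 3029 K (t = 30.29):
  G = 99.47·ln 30.29 − 161.1 = 99.47·3.4108 − 161.1 = 178.174.
At 1922 K (t = 19.22):
  G = 99.47·ln 19.22 − 161.1 = 99.47·2.9560 − 161.1 = 132.928.
Gain = 132.928 / 178.174 = 0.7461 → 0.746.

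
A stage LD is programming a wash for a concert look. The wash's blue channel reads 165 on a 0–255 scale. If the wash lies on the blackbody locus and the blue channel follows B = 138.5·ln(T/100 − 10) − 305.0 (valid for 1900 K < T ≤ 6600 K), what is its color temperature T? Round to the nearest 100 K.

4000 K

ln(t − 10) = (165 + 305.0) / 138.5 = 3.3935.
t − 10 = e^3.3935 = 29.770, so t = 39.770.
T = 100·t = 3977 K → 4000 K to the nearest 100 K.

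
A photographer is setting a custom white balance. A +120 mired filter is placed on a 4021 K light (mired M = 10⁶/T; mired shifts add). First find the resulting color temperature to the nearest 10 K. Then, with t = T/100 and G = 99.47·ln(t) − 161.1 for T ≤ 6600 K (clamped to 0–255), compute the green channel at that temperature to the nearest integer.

M_in = 10⁶/4021 = 248.69; M_out = 248.69 + (+120) = 368.69.
T_out = 10⁶/368.69 = 2712.3 K → 2710 K; t = 27.1.
G = 99.47·ln 27.1 − 161.1 = 99.47·3.2995 − 161.1 = 167.105.
Rounded: 167.

167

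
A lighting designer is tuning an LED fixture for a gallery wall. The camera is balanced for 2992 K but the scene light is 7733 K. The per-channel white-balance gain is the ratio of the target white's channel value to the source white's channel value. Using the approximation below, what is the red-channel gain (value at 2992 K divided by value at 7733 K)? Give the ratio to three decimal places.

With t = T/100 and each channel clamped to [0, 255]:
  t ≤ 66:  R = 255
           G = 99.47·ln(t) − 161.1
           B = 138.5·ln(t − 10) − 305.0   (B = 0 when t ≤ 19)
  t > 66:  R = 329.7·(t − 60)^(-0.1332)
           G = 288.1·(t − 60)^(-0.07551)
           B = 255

1.131

At 7733 K (t = 77.33):
  R = 329.7·(77.33 − 60)^(-0.1332) = 329.7·17.33^(-0.1332) = 329.7·0.68390 = 225.482.
At 2992 K (t = 29.92):
  R = 255 by definition for t ≤ 66.
Gain = 255.000 / 225.482 = 1.1309 → 1.131.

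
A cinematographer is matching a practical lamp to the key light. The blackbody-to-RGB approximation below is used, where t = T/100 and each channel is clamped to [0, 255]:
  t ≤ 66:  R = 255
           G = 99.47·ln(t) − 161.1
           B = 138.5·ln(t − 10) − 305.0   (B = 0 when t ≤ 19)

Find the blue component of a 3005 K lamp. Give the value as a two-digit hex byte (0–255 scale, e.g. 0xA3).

t = 3005/100 = 30.05; the t ≤ 66 branch applies.
B = 138.5·ln(30.05 − 10) − 305.0 = 138.5·ln 20.05 − 305.0 = 138.5·2.9982 − 305.0 = 110.255.
Rounded: 110; in hex, 0x6E.

0x6E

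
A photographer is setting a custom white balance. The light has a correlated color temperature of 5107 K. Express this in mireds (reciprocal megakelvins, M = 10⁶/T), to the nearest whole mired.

M = 10⁶ / 5107 = 195.810 → 196 mireds.

196 mireds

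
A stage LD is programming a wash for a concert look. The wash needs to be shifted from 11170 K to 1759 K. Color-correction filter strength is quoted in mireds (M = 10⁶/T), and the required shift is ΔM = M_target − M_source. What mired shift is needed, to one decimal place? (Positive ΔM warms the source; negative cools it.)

+479.0 mireds

M_source = 10⁶/11170 = 89.526; M_target = 10⁶/1759 = 568.505.
ΔM = 568.505 − 89.526 = 478.979 → +479.0 mireds, a warming shift.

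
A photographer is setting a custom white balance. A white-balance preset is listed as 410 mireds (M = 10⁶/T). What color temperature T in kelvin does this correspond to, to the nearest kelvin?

T = 10⁶ / 410 = 2439.02 K → 2439 K.

2439 K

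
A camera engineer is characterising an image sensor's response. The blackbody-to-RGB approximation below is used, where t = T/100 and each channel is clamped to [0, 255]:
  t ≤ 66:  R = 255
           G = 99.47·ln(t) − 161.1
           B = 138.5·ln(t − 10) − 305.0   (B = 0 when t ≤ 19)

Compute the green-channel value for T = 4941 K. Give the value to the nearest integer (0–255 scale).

t = 4941/100 = 49.41; the t ≤ 66 branch applies.
G = 99.47·ln 49.41 − 161.1 = 99.47·3.9002 − 161.1 = 226.848.
Rounded: 227.

227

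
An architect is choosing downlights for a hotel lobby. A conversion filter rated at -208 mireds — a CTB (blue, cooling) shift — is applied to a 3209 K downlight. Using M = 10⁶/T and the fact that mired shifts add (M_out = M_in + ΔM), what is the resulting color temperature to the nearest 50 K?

9650 K

M_in = 10⁶/3209 = 311.62 mireds.
M_out = 311.62 + (-208) = 103.62 mireds.
T_out = 10⁶/103.62 = 9650.3 K → 9650 K.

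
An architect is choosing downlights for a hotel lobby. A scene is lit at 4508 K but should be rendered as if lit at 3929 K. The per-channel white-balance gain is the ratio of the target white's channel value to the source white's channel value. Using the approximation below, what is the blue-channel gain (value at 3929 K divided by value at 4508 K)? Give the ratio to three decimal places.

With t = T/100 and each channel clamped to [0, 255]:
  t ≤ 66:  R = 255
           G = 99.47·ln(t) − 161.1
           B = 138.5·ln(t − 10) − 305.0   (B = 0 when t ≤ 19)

At 4508 K (t = 45.08):
  B = 138.5·ln(45.08 − 10) − 305.0 = 138.5·ln 35.08 − 305.0 = 138.5·3.5576 − 305.0 = 187.732.
At 3929 K (t = 39.29):
  B = 138.5·ln(39.29 − 10) − 305.0 = 138.5·ln 29.29 − 305.0 = 138.5·3.3772 − 305.0 = 162.749.
Gain = 162.749 / 187.732 = 0.8669 → 0.867.

0.867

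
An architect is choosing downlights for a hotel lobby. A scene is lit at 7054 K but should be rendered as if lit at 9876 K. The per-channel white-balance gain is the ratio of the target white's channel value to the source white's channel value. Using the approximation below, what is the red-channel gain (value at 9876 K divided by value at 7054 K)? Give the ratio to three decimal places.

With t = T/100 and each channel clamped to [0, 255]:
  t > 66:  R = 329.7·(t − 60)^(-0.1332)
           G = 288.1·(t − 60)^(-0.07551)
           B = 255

0.841

At 7054 K (t = 70.54):
  R = 329.7·(70.54 − 60)^(-0.1332) = 329.7·10.54^(-0.1332) = 329.7·0.73073 = 240.922.
At 9876 K (t = 98.76):
  R = 329.7·(98.76 − 60)^(-0.1332) = 329.7·38.76^(-0.1332) = 329.7·0.61437 = 202.557.
Gain = 202.557 / 240.922 = 0.8408 → 0.841.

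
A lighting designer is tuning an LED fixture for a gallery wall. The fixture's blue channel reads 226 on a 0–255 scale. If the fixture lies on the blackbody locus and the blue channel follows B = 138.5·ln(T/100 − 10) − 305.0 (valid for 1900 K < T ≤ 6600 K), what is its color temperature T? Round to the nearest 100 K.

ln(t − 10) = (226 + 305.0) / 138.5 = 3.8339.
t − 10 = e^3.8339 = 46.244, so t = 56.244.
T = 100·t = 5624 K → 5600 K to the nearest 100 K.

5600 K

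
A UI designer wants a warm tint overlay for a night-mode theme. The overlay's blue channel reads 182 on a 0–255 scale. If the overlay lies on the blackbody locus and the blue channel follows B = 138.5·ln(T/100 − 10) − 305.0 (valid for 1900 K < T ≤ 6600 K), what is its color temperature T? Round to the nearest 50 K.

4350 K

ln(t − 10) = (182 + 305.0) / 138.5 = 3.5162.
t − 10 = e^3.5162 = 33.658, so t = 43.658.
T = 100·t = 4366 K → 4350 K to the nearest 50 K.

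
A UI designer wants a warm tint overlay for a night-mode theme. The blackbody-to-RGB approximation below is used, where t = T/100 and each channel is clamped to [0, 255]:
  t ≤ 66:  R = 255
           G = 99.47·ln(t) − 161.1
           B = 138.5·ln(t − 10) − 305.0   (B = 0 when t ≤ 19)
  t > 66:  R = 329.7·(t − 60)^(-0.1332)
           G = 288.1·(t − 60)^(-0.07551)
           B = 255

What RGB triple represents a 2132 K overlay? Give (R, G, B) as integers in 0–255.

t = 2132/100 = 21.32; the t ≤ 66 branch applies.
R = 255 by definition for t ≤ 66.
G = 99.47·ln 21.32 − 161.1 = 99.47·3.0596 − 161.1 = 143.243.
B = 138.5·ln(21.32 − 10) − 305.0 = 138.5·ln 11.32 − 305.0 = 138.5·2.4266 − 305.0 = 31.080.
Rounded: (255, 143, 31).

(255, 143, 31)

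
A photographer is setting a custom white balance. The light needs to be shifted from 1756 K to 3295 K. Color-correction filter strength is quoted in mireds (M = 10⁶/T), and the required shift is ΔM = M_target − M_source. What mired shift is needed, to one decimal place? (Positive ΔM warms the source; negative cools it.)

M_source = 10⁶/1756 = 569.476; M_target = 10⁶/3295 = 303.490.
ΔM = 303.490 − 569.476 = -265.986 → -266.0 mireds, a cooling shift.

-266.0 mireds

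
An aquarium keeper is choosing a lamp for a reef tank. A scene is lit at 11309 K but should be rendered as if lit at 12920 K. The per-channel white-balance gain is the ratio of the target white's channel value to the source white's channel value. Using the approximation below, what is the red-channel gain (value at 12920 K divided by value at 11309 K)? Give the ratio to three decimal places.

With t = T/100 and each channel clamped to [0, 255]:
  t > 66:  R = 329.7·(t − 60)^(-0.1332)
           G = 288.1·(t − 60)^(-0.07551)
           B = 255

0.965

At 11309 K (t = 113.09):
  R = 329.7·(113.09 − 60)^(-0.1332) = 329.7·53.09^(-0.1332) = 329.7·0.58915 = 194.244.
At 12920 K (t = 129.2):
  R = 329.7·(129.2 − 60)^(-0.1332) = 329.7·69.2^(-0.1332) = 329.7·0.56872 = 187.507.
Gain = 187.507 / 194.244 = 0.9653 → 0.965.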